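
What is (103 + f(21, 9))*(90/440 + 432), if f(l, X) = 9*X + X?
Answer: 3670281/44 ≈ 83416.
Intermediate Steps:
f(l, X) = 10*X
(103 + f(21, 9))*(90/440 + 432) = (103 + 10*9)*(90/440 + 432) = (103 + 90)*(90*(1/440) + 432) = 193*(9/44 + 432) = 193*(19017/44) = 3670281/44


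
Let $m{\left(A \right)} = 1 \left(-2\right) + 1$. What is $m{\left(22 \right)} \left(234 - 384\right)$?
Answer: $150$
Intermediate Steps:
$m{\left(A \right)} = -1$ ($m{\left(A \right)} = -2 + 1 = -1$)
$m{\left(22 \right)} \left(234 - 384\right) = - (234 - 384) = \left(-1\right) \left(-150\right) = 150$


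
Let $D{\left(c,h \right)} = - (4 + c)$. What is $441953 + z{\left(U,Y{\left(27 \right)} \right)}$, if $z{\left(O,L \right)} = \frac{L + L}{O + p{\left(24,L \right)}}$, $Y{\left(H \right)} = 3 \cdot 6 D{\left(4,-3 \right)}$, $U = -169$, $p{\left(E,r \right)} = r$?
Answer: $\frac{138331577}{313} \approx 4.4195 \cdot 10^{5}$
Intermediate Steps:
$D{\left(c,h \right)} = -4 - c$
$Y{\left(H \right)} = -144$ ($Y{\left(H \right)} = 3 \cdot 6 \left(-4 - 4\right) = 18 \left(-4 - 4\right) = 18 \left(-8\right) = -144$)
$z{\left(O,L \right)} = \frac{2 L}{L + O}$ ($z{\left(O,L \right)} = \frac{L + L}{O + L} = \frac{2 L}{L + O}$)
$441953 + z{\left(U,Y{\left(27 \right)} \right)} = 441953 + 2 \left(-144\right) \frac{1}{-144 - 169} = 441953 + 2 \left(-144\right) \frac{1}{-313} = 441953 + 2 \left(-144\right) \left(- \frac{1}{313}\right) = 441953 + \frac{288}{313} = \frac{138331577}{313}$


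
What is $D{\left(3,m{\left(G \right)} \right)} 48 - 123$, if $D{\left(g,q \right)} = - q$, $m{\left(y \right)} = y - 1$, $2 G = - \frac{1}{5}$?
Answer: $- \frac{351}{5} \approx -70.2$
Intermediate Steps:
$G = - \frac{1}{10}$ ($G = \frac{\left(-1\right) \frac{1}{5}}{2} = \frac{1}{2} \left(- \frac{1}{5}\right) = - \frac{1}{10} \approx -0.1$)
$m{\left(y \right)} = -1 + y$
$D{\left(3,m{\left(G \right)} \right)} 48 - 123 = - (-1 - \frac{1}{10}) 48 - 123 = \left(-1\right) \left(- \frac{11}{10}\right) 48 - 123 = \frac{11}{10} \cdot 48 - 123 = \frac{264}{5} - 123 = - \frac{351}{5}$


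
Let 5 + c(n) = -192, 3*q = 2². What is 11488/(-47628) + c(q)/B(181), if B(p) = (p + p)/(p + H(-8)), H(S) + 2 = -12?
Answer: -392768057/4310334 ≈ -91.122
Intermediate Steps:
q = 4/3 (q = (⅓)*2² = (⅓)*4 = 4/3 ≈ 1.3333)
H(S) = -14 (H(S) = -2 - 12 = -14)
c(n) = -197 (c(n) = -5 - 192 = -197)
B(p) = 2*p/(-14 + p) (B(p) = (p + p)/(p - 14) = (2*p)/(-14 + p) = 2*p/(-14 + p))
11488/(-47628) + c(q)/B(181) = 11488/(-47628) - 197/(2*181/(-14 + 181)) = 11488*(-1/47628) - 197/(2*181/167) = -2872/11907 - 197/(2*181*(1/167)) = -2872/11907 - 197/362/167 = -2872/11907 - 197*167/362 = -2872/11907 - 32899/362 = -392768057/4310334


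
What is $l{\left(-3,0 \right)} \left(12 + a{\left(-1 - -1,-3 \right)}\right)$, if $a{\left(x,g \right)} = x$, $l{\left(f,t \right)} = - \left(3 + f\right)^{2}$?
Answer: $0$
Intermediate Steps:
$l{\left(-3,0 \right)} \left(12 + a{\left(-1 - -1,-3 \right)}\right) = - \left(3 - 3\right)^{2} \left(12 - 0\right) = - 0^{2} \left(12 + \left(-1 + 1\right)\right) = \left(-1\right) 0 \left(12 + 0\right) = 0 \cdot 12 = 0$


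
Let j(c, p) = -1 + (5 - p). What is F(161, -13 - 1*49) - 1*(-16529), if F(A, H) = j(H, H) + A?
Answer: 16756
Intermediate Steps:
j(c, p) = 4 - p
F(A, H) = 4 + A - H (F(A, H) = (4 - H) + A = 4 + A - H)
F(161, -13 - 1*49) - 1*(-16529) = (4 + 161 - (-13 - 1*49)) - 1*(-16529) = (4 + 161 - (-13 - 49)) + 16529 = (4 + 161 - 1*(-62)) + 16529 = (4 + 161 + 62) + 16529 = 227 + 16529 = 16756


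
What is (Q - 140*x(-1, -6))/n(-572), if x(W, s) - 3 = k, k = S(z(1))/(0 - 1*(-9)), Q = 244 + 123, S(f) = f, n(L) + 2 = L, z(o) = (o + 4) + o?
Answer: 439/1722 ≈ 0.25494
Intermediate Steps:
z(o) = 4 + 2*o (z(o) = (4 + o) + o = 4 + 2*o)
n(L) = -2 + L
Q = 367
k = 2/3 (k = (4 + 2*1)/(0 - 1*(-9)) = (4 + 2)/(0 + 9) = 6/9 = 6*(1/9) = 2/3 ≈ 0.66667)
x(W, s) = 11/3 (x(W, s) = 3 + 2/3 = 11/3)
(Q - 140*x(-1, -6))/n(-572) = (367 - 140*11/3)/(-2 - 572) = (367 - 1540/3)/(-574) = -439/3*(-1/574) = 439/1722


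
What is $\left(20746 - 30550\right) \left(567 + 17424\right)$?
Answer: $-176383764$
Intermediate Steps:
$\left(20746 - 30550\right) \left(567 + 17424\right) = \left(-9804\right) 17991 = -176383764$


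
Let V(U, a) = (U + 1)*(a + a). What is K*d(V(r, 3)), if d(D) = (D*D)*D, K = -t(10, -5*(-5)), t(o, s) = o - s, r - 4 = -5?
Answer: 0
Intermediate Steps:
r = -1 (r = 4 - 5 = -1)
V(U, a) = 2*a*(1 + U) (V(U, a) = (1 + U)*(2*a) = 2*a*(1 + U))
K = 15 (K = -(10 - (-5)*(-5)) = -(10 - 1*25) = -(10 - 25) = -1*(-15) = 15)
d(D) = D³ (d(D) = D²*D = D³)
K*d(V(r, 3)) = 15*(2*3*(1 - 1))³ = 15*(2*3*0)³ = 15*0³ = 15*0 = 0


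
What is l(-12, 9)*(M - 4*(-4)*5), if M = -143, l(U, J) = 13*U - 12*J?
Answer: 16632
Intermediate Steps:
l(U, J) = -12*J + 13*U
l(-12, 9)*(M - 4*(-4)*5) = (-12*9 + 13*(-12))*(-143 - 4*(-4)*5) = (-108 - 156)*(-143 + 16*5) = -264*(-143 + 80) = -264*(-63) = 16632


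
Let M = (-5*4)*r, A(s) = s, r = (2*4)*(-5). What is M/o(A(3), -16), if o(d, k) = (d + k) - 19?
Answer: -25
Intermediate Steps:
r = -40 (r = 8*(-5) = -40)
o(d, k) = -19 + d + k
M = 800 (M = -5*4*(-40) = -20*(-40) = 800)
M/o(A(3), -16) = 800/(-19 + 3 - 16) = 800/(-32) = 800*(-1/32) = -25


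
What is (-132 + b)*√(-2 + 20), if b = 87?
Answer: -135*√2 ≈ -190.92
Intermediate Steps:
(-132 + b)*√(-2 + 20) = (-132 + 87)*√(-2 + 20) = -135*√2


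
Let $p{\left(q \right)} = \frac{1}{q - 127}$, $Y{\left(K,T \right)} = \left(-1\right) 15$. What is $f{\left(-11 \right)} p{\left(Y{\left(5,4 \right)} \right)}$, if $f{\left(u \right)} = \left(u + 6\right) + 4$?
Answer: $\frac{1}{142} \approx 0.0070423$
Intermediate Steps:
$f{\left(u \right)} = 10 + u$ ($f{\left(u \right)} = \left(6 + u\right) + 4 = 10 + u$)
$Y{\left(K,T \right)} = -15$
$p{\left(q \right)} = \frac{1}{-127 + q}$
$f{\left(-11 \right)} p{\left(Y{\left(5,4 \right)} \right)} = \frac{10 - 11}{-127 - 15} = - \frac{1}{-142} = \left(-1\right) \left(- \frac{1}{142}\right) = \frac{1}{142}$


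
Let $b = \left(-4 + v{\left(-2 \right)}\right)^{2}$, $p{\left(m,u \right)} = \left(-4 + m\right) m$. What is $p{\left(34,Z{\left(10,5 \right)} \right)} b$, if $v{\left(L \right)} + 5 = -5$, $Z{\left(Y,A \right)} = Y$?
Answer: $199920$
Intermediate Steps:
$v{\left(L \right)} = -10$ ($v{\left(L \right)} = -5 - 5 = -10$)
$p{\left(m,u \right)} = m \left(-4 + m\right)$
$b = 196$ ($b = \left(-4 - 10\right)^{2} = \left(-14\right)^{2} = 196$)
$p{\left(34,Z{\left(10,5 \right)} \right)} b = 34 \left(-4 + 34\right) 196 = 34 \cdot 30 \cdot 196 = 1020 \cdot 196 = 199920$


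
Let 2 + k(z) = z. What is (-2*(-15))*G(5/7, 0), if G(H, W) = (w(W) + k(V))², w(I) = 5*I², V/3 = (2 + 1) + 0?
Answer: 1470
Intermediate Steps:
V = 9 (V = 3*((2 + 1) + 0) = 3*(3 + 0) = 3*3 = 9)
k(z) = -2 + z
G(H, W) = (7 + 5*W²)² (G(H, W) = (5*W² + (-2 + 9))² = (5*W² + 7)² = (7 + 5*W²)²)
(-2*(-15))*G(5/7, 0) = (-2*(-15))*(7 + 5*0²)² = 30*(7 + 5*0)² = 30*(7 + 0)² = 30*7² = 30*49 = 1470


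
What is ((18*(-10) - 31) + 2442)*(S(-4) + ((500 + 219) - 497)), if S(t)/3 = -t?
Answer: 522054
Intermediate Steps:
S(t) = -3*t (S(t) = 3*(-t) = -3*t)
((18*(-10) - 31) + 2442)*(S(-4) + ((500 + 219) - 497)) = ((18*(-10) - 31) + 2442)*(-3*(-4) + ((500 + 219) - 497)) = ((-180 - 31) + 2442)*(12 + (719 - 497)) = (-211 + 2442)*(12 + 222) = 2231*234 = 522054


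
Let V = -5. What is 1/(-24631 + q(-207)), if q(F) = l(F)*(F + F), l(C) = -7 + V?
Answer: -1/19663 ≈ -5.0857e-5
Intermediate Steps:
l(C) = -12 (l(C) = -7 - 5 = -12)
q(F) = -24*F (q(F) = -12*(F + F) = -24*F)
1/(-24631 + q(-207)) = 1/(-24631 - 24*(-207)) = 1/(-24631 + 4968) = 1/(-19663) = -1/19663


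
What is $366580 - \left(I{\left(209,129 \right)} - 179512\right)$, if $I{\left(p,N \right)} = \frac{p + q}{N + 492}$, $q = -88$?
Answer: $\frac{339123011}{621} \approx 5.4609 \cdot 10^{5}$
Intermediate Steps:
$I{\left(p,N \right)} = \frac{-88 + p}{492 + N}$ ($I{\left(p,N \right)} = \frac{p - 88}{N + 492} = \frac{-88 + p}{492 + N}$)
$366580 - \left(I{\left(209,129 \right)} - 179512\right) = 366580 - \left(\frac{-88 + 209}{492 + 129} - 179512\right) = 366580 - \left(\frac{1}{621} \cdot 121 - 179512\right) = 366580 - \left(\frac{121}{621} - 179512\right) = 366580 - - \frac{111476831}{621} = 366580 + \frac{111476831}{621} = \frac{339123011}{621}$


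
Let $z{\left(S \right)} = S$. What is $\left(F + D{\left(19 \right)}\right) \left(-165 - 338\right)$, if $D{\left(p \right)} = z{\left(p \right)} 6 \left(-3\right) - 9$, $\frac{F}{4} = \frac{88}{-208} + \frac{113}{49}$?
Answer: $\frac{110050867}{637} \approx 1.7276 \cdot 10^{5}$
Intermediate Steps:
$F = \frac{4798}{637}$ ($F = 4 \left(\frac{88}{-208} + \frac{113}{49}\right) = 4 \left(88 \left(- \frac{1}{208}\right) + 113 \cdot \frac{1}{49}\right) = 4 \left(- \frac{11}{26} + \frac{113}{49}\right) = 4 \cdot \frac{2399}{1274} = \frac{4798}{637} \approx 7.5322$)
$D{\left(p \right)} = -9 - 18 p$ ($D{\left(p \right)} = p 6 \left(-3\right) - 9 = 6 p \left(-3\right) - 9 = - 18 p - 9 = -9 - 18 p$)
$\left(F + D{\left(19 \right)}\right) \left(-165 - 338\right) = \left(\frac{4798}{637} - 351\right) \left(-165 - 338\right) = \left(\frac{4798}{637} - 351\right) \left(-503\right) = \left(- \frac{218789}{637}\right) \left(-503\right) = \frac{110050867}{637}$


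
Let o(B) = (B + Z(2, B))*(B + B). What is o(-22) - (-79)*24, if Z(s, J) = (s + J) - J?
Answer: 2776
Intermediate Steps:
Z(s, J) = s (Z(s, J) = (J + s) - J = s)
o(B) = 2*B*(2 + B) (o(B) = (B + 2)*(B + B) = (2 + B)*(2*B) = 2*B*(2 + B))
o(-22) - (-79)*24 = 2*(-22)*(2 - 22) - (-79)*24 = 2*(-22)*(-20) - 1*(-1896) = 880 + 1896 = 2776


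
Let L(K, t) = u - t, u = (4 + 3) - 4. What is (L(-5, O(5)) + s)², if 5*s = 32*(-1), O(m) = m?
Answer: 1764/25 ≈ 70.560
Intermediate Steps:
u = 3 (u = 7 - 4 = 3)
L(K, t) = 3 - t
s = -32/5 (s = (32*(-1))/5 = (⅕)*(-32) = -32/5 ≈ -6.4000)
(L(-5, O(5)) + s)² = ((3 - 1*5) - 32/5)² = ((3 - 5) - 32/5)² = (-2 - 32/5)² = (-42/5)² = 1764/25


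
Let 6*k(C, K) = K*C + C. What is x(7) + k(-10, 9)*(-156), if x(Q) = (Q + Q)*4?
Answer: 2656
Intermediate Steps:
x(Q) = 8*Q (x(Q) = (2*Q)*4 = 8*Q)
k(C, K) = C/6 + C*K/6 (k(C, K) = (K*C + C)/6 = (C*K + C)/6 = (C + C*K)/6 = C/6 + C*K/6)
x(7) + k(-10, 9)*(-156) = 8*7 + ((1/6)*(-10)*(1 + 9))*(-156) = 56 + ((1/6)*(-10)*10)*(-156) = 56 - 50/3*(-156) = 56 + 2600 = 2656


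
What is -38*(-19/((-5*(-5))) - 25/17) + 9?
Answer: 39849/425 ≈ 93.762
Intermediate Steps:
-38*(-19/((-5*(-5))) - 25/17) + 9 = -38*(-19/25 - 25*1/17) + 9 = -38*(-19*1/25 - 25/17) + 9 = -38*(-19/25 - 25/17) + 9 = -38*(-948/425) + 9 = 36024/425 + 9 = 39849/425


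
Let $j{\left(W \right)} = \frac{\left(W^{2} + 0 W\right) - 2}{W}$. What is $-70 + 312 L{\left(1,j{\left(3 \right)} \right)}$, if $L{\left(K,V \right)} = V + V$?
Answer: $1386$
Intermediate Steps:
$j{\left(W \right)} = \frac{-2 + W^{2}}{W}$ ($j{\left(W \right)} = \frac{\left(W^{2} + 0\right) - 2}{W} = \frac{W^{2} - 2}{W} = \frac{-2 + W^{2}}{W}$)
$L{\left(K,V \right)} = 2 V$
$-70 + 312 L{\left(1,j{\left(3 \right)} \right)} = -70 + 312 \cdot 2 \left(3 - \frac{2}{3}\right) = -70 + 312 \cdot 2 \cdot \frac{7}{3} = -70 + 312 \cdot \frac{14}{3} = -70 + 1456 = 1386$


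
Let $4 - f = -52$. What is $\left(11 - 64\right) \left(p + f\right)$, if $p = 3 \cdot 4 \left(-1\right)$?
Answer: $-2332$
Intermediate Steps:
$f = 56$ ($f = 4 - -52 = 4 + 52 = 56$)
$p = -12$ ($p = 12 \left(-1\right) = -12$)
$\left(11 - 64\right) \left(p + f\right) = \left(11 - 64\right) \left(-12 + 56\right) = \left(-53\right) 44 = -2332$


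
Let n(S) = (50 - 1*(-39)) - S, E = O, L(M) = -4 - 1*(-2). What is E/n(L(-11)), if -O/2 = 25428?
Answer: -3912/7 ≈ -558.86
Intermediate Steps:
O = -50856 (O = -2*25428 = -50856)
L(M) = -2 (L(M) = -4 + 2 = -2)
E = -50856
n(S) = 89 - S (n(S) = (50 + 39) - S = 89 - S)
E/n(L(-11)) = -50856/(89 - 1*(-2)) = -50856/(89 + 2) = -50856/91 = -50856*1/91 = -3912/7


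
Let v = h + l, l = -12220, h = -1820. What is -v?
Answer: 14040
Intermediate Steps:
v = -14040 (v = -1820 - 12220 = -14040)
-v = -1*(-14040) = 14040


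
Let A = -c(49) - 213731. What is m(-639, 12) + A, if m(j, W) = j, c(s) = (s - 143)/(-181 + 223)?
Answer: -4501723/21 ≈ -2.1437e+5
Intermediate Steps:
c(s) = -143/42 + s/42 (c(s) = (-143 + s)/42 = (-143 + s)*(1/42) = -143/42 + s/42)
A = -4488304/21 (A = -(-143/42 + (1/42)*49) - 213731 = -(-143/42 + 7/6) - 213731 = -1*(-47/21) - 213731 = 47/21 - 213731 = -4488304/21 ≈ -2.1373e+5)
m(-639, 12) + A = -639 - 4488304/21 = -4501723/21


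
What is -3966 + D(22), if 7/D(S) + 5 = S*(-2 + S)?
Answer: -1725203/435 ≈ -3966.0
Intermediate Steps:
D(S) = 7/(-5 + S*(-2 + S))
-3966 + D(22) = -3966 + 7/(-5 + 22² - 2*22) = -3966 + 7/(-5 + 484 - 44) = -3966 + 7/435 = -1725203/435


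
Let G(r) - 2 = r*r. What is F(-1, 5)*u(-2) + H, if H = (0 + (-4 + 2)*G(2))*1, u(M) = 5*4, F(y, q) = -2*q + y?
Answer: -232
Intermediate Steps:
G(r) = 2 + r² (G(r) = 2 + r*r = 2 + r²)
F(y, q) = y - 2*q
u(M) = 20
H = -12 (H = (0 + (-4 + 2)*(2 + 2²))*1 = (0 - 2*(2 + 4))*1 = (0 - 2*6)*1 = (0 - 12)*1 = -12*1 = -12)
F(-1, 5)*u(-2) + H = (-1 - 2*5)*20 - 12 = (-1 - 10)*20 - 12 = -11*20 - 12 = -220 - 12 = -232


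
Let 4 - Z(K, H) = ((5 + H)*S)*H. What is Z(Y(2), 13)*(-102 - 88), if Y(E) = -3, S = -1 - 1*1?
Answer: -89680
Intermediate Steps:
S = -2 (S = -1 - 1 = -2)
Z(K, H) = 4 - H*(-10 - 2*H) (Z(K, H) = 4 - (5 + H)*(-2)*H = 4 - (-10 - 2*H)*H = 4 - H*(-10 - 2*H))
Z(Y(2), 13)*(-102 - 88) = (4 + 2*13² + 10*13)*(-102 - 88) = (4 + 2*169 + 130)*(-190) = (4 + 338 + 130)*(-190) = 472*(-190) = -89680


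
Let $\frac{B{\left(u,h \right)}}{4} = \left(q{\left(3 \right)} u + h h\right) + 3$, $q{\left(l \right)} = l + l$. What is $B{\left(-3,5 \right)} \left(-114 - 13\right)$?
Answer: $-5080$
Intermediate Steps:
$q{\left(l \right)} = 2 l$
$B{\left(u,h \right)} = 12 + 4 h^{2} + 24 u$ ($B{\left(u,h \right)} = 4 \left(\left(2 \cdot 3 u + h h\right) + 3\right) = 4 \left(\left(6 u + h^{2}\right) + 3\right) = 4 \left(\left(h^{2} + 6 u\right) + 3\right) = 4 \left(3 + h^{2} + 6 u\right) = 12 + 4 h^{2} + 24 u$)
$B{\left(-3,5 \right)} \left(-114 - 13\right) = \left(12 + 4 \cdot 5^{2} + 24 \left(-3\right)\right) \left(-114 - 13\right) = \left(12 + 4 \cdot 25 - 72\right) \left(-127\right) = \left(12 + 100 - 72\right) \left(-127\right) = 40 \left(-127\right) = -5080$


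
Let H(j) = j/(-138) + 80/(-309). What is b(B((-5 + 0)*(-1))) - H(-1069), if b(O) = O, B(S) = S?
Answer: -35357/14214 ≈ -2.4875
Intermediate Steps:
H(j) = -80/309 - j/138 (H(j) = j*(-1/138) + 80*(-1/309) = -j/138 - 80/309 = -80/309 - j/138)
b(B((-5 + 0)*(-1))) - H(-1069) = (-5 + 0)*(-1) - (-80/309 - 1/138*(-1069)) = -5*(-1) - (-80/309 + 1069/138) = 5 - 1*106427/14214 = 5 - 106427/14214 = -35357/14214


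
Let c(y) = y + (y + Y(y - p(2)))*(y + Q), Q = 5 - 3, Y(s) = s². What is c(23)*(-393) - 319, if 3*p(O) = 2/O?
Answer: -15849599/3 ≈ -5.2832e+6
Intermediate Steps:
p(O) = 2/(3*O) (p(O) = (2/O)/3 = 2/(3*O))
Q = 2
c(y) = y + (2 + y)*(y + (-⅓ + y)²) (c(y) = y + (y + (y - 2/(3*2))²)*(y + 2) = y + (y + (y - 2/(3*2))²)*(2 + y) = y + (y + (y - 1*⅓)²)*(2 + y) = y + (y + (y - ⅓)²)*(2 + y) = y + (y + (-⅓ + y)²)*(2 + y) = y + (2 + y)*(y + (-⅓ + y)²))
c(23)*(-393) - 319 = (2/9 + 23³ + (7/3)*23² + (16/9)*23)*(-393) - 319 = (2/9 + 12167 + (7/3)*529 + 368/9)*(-393) - 319 = (2/9 + 12167 + 3703/3 + 368/9)*(-393) - 319 = (120982/9)*(-393) - 319 = -15848642/3 - 319 = -15849599/3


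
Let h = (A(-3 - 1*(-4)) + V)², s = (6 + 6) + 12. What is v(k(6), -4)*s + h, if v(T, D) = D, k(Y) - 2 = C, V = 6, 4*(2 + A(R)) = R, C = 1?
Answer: -1247/16 ≈ -77.938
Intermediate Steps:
A(R) = -2 + R/4
k(Y) = 3 (k(Y) = 2 + 1 = 3)
s = 24 (s = 12 + 12 = 24)
h = 289/16 (h = ((-2 + (-3 - 1*(-4))/4) + 6)² = ((-2 + (-3 + 4)/4) + 6)² = ((-2 + (¼)*1) + 6)² = ((-2 + ¼) + 6)² = (-7/4 + 6)² = (17/4)² = 289/16 ≈ 18.063)
v(k(6), -4)*s + h = -4*24 + 289/16 = -96 + 289/16 = -1247/16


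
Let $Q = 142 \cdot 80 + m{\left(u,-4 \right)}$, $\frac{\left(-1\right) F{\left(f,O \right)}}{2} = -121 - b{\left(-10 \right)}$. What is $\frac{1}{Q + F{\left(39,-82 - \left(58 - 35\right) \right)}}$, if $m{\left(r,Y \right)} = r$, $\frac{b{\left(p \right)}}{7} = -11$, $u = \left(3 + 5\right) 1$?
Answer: $\frac{1}{11456} \approx 8.7291 \cdot 10^{-5}$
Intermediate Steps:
$u = 8$ ($u = 8 \cdot 1 = 8$)
$b{\left(p \right)} = -77$ ($b{\left(p \right)} = 7 \left(-11\right) = -77$)
$F{\left(f,O \right)} = 88$ ($F{\left(f,O \right)} = - 2 \left(-121 - -77\right) = - 2 \left(-121 + 77\right) = \left(-2\right) \left(-44\right) = 88$)
$Q = 11368$ ($Q = 142 \cdot 80 + 8 = 11360 + 8 = 11368$)
$\frac{1}{Q + F{\left(39,-82 - \left(58 - 35\right) \right)}} = \frac{1}{11368 + 88} = \frac{1}{11456}$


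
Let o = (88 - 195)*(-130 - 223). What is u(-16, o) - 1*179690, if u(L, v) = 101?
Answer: -179589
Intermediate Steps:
o = 37771 (o = -107*(-353) = 37771)
u(-16, o) - 1*179690 = 101 - 1*179690 = 101 - 179690 = -179589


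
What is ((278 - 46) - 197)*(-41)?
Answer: -1435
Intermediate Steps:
((278 - 46) - 197)*(-41) = (232 - 197)*(-41) = 35*(-41) = -1435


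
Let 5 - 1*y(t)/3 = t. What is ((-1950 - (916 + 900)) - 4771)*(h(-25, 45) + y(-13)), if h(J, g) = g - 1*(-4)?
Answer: -879311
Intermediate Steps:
y(t) = 15 - 3*t
h(J, g) = 4 + g (h(J, g) = g + 4 = 4 + g)
((-1950 - (916 + 900)) - 4771)*(h(-25, 45) + y(-13)) = ((-1950 - (916 + 900)) - 4771)*((4 + 45) + (15 - 3*(-13))) = ((-1950 - 1*1816) - 4771)*(49 + (15 + 39)) = ((-1950 - 1816) - 4771)*(49 + 54) = (-3766 - 4771)*103 = -8537*103 = -879311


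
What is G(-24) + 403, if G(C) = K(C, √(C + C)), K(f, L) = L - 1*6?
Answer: 397 + 4*I*√3 ≈ 397.0 + 6.9282*I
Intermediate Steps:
K(f, L) = -6 + L (K(f, L) = L - 6 = -6 + L)
G(C) = -6 + √2*√C (G(C) = -6 + √(C + C) = -6 + √(2*C) = -6 + √2*√C)
G(-24) + 403 = (-6 + √2*√(-24)) + 403 = (-6 + √2*(2*I*√6)) + 403 = (-6 + 4*I*√3) + 403 = 397 + 4*I*√3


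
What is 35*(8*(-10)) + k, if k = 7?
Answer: -2793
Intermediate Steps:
35*(8*(-10)) + k = 35*(8*(-10)) + 7 = 35*(-80) + 7 = -2800 + 7 = -2793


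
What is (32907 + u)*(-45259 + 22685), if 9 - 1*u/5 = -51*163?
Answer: -1682146758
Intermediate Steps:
u = 41610 (u = 45 - (-255)*163 = 45 - 5*(-8313) = 45 + 41565 = 41610)
(32907 + u)*(-45259 + 22685) = (32907 + 41610)*(-45259 + 22685) = 74517*(-22574) = -1682146758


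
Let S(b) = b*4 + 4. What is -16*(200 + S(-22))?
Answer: -1856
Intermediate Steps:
S(b) = 4 + 4*b (S(b) = 4*b + 4 = 4 + 4*b)
-16*(200 + S(-22)) = -16*(200 + (4 + 4*(-22))) = -16*(200 + (4 - 88)) = -16*(200 - 84) = -16*116 = -1856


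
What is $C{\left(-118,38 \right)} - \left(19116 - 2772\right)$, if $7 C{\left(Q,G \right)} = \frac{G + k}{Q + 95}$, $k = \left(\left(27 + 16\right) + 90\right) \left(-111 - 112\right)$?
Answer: $- \frac{2601763}{161} \approx -16160.0$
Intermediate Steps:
$k = -29659$ ($k = \left(43 + 90\right) \left(-223\right) = 133 \left(-223\right) = -29659$)
$C{\left(Q,G \right)} = \frac{-29659 + G}{7 \left(95 + Q\right)}$ ($C{\left(Q,G \right)} = \frac{\left(G - 29659\right) \frac{1}{Q + 95}}{7} = \frac{\left(-29659 + G\right) \frac{1}{95 + Q}}{7} = \frac{\frac{1}{95 + Q} \left(-29659 + G\right)}{7} = \frac{-29659 + G}{7 \left(95 + Q\right)}$)
$C{\left(-118,38 \right)} - \left(19116 - 2772\right) = \frac{-29659 + 38}{7 \left(95 - 118\right)} - \left(19116 - 2772\right) = \frac{1}{7} \frac{1}{-23} \left(-29621\right) - \left(19116 - 2772\right) = \frac{1}{7} \left(- \frac{1}{23}\right) \left(-29621\right) - 16344 = \frac{29621}{161} - 16344 = - \frac{2601763}{161}$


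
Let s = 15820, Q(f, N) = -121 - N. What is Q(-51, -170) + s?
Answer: 15869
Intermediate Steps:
Q(-51, -170) + s = (-121 - 1*(-170)) + 15820 = (-121 + 170) + 15820 = 49 + 15820 = 15869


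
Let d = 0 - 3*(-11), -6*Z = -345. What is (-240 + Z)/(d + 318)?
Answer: -365/702 ≈ -0.51994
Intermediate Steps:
Z = 115/2 (Z = -1/6*(-345) = 115/2 ≈ 57.500)
d = 33 (d = 0 + 33 = 33)
(-240 + Z)/(d + 318) = (-240 + 115/2)/(33 + 318) = -365/2/351 = -365/2*1/351 = -365/702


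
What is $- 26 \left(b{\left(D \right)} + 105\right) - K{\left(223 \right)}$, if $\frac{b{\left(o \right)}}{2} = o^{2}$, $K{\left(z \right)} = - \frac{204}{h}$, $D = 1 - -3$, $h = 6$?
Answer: $-3528$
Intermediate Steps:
$D = 4$ ($D = 1 + 3 = 4$)
$K{\left(z \right)} = -34$ ($K{\left(z \right)} = - \frac{204}{6} = \left(-204\right) \frac{1}{6} = -34$)
$b{\left(o \right)} = 2 o^{2}$
$- 26 \left(b{\left(D \right)} + 105\right) - K{\left(223 \right)} = - 26 \left(2 \cdot 4^{2} + 105\right) - -34 = - 26 \left(2 \cdot 16 + 105\right) + 34 = - 26 \left(32 + 105\right) + 34 = \left(-26\right) 137 + 34 = -3562 + 34 = -3528$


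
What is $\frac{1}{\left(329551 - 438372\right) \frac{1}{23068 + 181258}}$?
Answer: $- \frac{204326}{108821} \approx -1.8776$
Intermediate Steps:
$\frac{1}{\left(329551 - 438372\right) \frac{1}{23068 + 181258}} = \frac{1}{\left(-108821\right) \frac{1}{204326}} = \frac{1}{- \frac{108821}{204326}} = - \frac{204326}{108821}$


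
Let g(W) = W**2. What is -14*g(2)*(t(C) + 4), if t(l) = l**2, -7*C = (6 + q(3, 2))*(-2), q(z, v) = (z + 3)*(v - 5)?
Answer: -6176/7 ≈ -882.29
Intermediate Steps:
q(z, v) = (-5 + v)*(3 + z) (q(z, v) = (3 + z)*(-5 + v) = (-5 + v)*(3 + z))
C = -24/7 (C = -(6 + (-15 - 5*3 + 3*2 + 2*3))*(-2)/7 = -(6 + (-15 - 15 + 6 + 6))*(-2)/7 = -(6 - 18)*(-2)/7 = -(-12)*(-2)/7 = -1/7*24 = -24/7 ≈ -3.4286)
-14*g(2)*(t(C) + 4) = -14*2**2*((-24/7)**2 + 4) = -56*(576/49 + 4) = -56*772/49 = -14*3088/49 = -6176/7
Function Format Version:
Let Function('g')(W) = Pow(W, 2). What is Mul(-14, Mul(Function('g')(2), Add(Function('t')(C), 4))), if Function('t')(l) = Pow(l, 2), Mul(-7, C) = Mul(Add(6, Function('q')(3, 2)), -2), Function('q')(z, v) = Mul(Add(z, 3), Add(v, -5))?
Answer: Rational(-6176, 7) ≈ -882.29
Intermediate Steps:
Function('q')(z, v) = Mul(Add(-5, v), Add(3, z)) (Function('q')(z, v) = Mul(Add(3, z), Add(-5, v)) = Mul(Add(-5, v), Add(3, z)))
C = Rational(-24, 7) (C = Mul(Rational(-1, 7), Mul(Add(6, Add(-15, Mul(-5, 3), Mul(3, 2), Mul(2, 3))), -2)) = Mul(Rational(-1, 7), Mul(Add(6, Add(-15, -15, 6, 6)), -2)) = Mul(Rational(-1, 7), Mul(Add(6, -18), -2)) = Mul(Rational(-1, 7), Mul(-12, -2)) = Mul(Rational(-1, 7), 24) = Rational(-24, 7) ≈ -3.4286)
Mul(-14, Mul(Function('g')(2), Add(Function('t')(C), 4))) = Mul(-14, Mul(Pow(2, 2), Add(Pow(Rational(-24, 7), 2), 4))) = Mul(-14, Mul(4, Add(Rational(576, 49), 4))) = Mul(-14, Mul(4, Rational(772, 49))) = Mul(-14, Rational(3088, 49)) = Rational(-6176, 7)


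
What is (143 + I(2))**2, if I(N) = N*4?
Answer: 22801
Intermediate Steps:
I(N) = 4*N
(143 + I(2))**2 = (143 + 4*2)**2 = (143 + 8)**2 = 151**2 = 22801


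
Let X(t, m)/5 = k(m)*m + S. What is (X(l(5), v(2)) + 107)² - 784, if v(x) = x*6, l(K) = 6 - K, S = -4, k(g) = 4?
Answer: 106145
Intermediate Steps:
v(x) = 6*x
X(t, m) = -20 + 20*m (X(t, m) = 5*(4*m - 4) = 5*(-4 + 4*m) = -20 + 20*m)
(X(l(5), v(2)) + 107)² - 784 = ((-20 + 20*(6*2)) + 107)² - 784 = ((-20 + 20*12) + 107)² - 784 = ((-20 + 240) + 107)² - 784 = (220 + 107)² - 784 = 327² - 784 = 106929 - 784 = 106145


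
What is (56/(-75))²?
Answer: 3136/5625 ≈ 0.55751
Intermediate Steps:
(56/(-75))² = (56*(-1/75))² = (-56/75)² = 3136/5625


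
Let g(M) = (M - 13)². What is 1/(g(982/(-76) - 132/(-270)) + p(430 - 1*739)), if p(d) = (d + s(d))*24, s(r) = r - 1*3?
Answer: -2924100/41689493279 ≈ -7.0140e-5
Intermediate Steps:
s(r) = -3 + r (s(r) = r - 3 = -3 + r)
p(d) = -72 + 48*d (p(d) = (d + (-3 + d))*24 = (-3 + 2*d)*24 = -72 + 48*d)
g(M) = (-13 + M)²
1/(g(982/(-76) - 132/(-270)) + p(430 - 1*739)) = 1/((-13 + (982/(-76) - 132/(-270)))² + (-72 + 48*(430 - 1*739))) = 1/((-13 + (982*(-1/76) - 132*(-1/270)))² + (-72 + 48*(430 - 739))) = 1/((-13 + (-491/38 + 22/45))² + (-72 + 48*(-309))) = 1/((-13 - 21259/1710)² + (-72 - 14832)) = 1/((-43489/1710)² - 14904) = 1/(1891293121/2924100 - 14904) = 1/(-41689493279/2924100) = -2924100/41689493279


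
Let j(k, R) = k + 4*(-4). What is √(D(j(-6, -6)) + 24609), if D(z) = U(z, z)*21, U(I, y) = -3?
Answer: √24546 ≈ 156.67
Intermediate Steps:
j(k, R) = -16 + k (j(k, R) = k - 16 = -16 + k)
D(z) = -63 (D(z) = -3*21 = -63)
√(D(j(-6, -6)) + 24609) = √(-63 + 24609) = √24546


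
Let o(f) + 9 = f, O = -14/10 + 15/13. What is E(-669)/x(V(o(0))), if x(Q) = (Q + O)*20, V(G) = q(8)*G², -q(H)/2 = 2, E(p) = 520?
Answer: -845/10538 ≈ -0.080186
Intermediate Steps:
q(H) = -4 (q(H) = -2*2 = -4)
O = -16/65 (O = -14*⅒ + 15*(1/13) = -7/5 + 15/13 = -16/65 ≈ -0.24615)
o(f) = -9 + f
V(G) = -4*G²
x(Q) = -64/13 + 20*Q (x(Q) = (Q - 16/65)*20 = (-16/65 + Q)*20 = -64/13 + 20*Q)
E(-669)/x(V(o(0))) = 520/(-64/13 + 20*(-4*(-9 + 0)²)) = 520/(-64/13 + 20*(-4*(-9)²)) = 520/(-64/13 + 20*(-4*81)) = 520/(-64/13 + 20*(-324)) = 520/(-64/13 - 6480) = 520/(-84304/13) = 520*(-13/84304) = -845/10538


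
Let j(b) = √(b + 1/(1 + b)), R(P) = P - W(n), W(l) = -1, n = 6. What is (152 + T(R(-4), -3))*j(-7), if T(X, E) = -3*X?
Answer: 161*I*√258/6 ≈ 431.01*I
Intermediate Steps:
R(P) = 1 + P (R(P) = P - 1*(-1) = P + 1 = 1 + P)
(152 + T(R(-4), -3))*j(-7) = (152 - 3*(1 - 4))*√((1 - 7*(1 - 7))/(1 - 7)) = (152 - 3*(-3))*√((1 - 7*(-6))/(-6)) = (152 + 9)*√(-(1 + 42)/6) = 161*√(-⅙*43) = 161*√(-43/6) = 161*(I*√258/6) = 161*I*√258/6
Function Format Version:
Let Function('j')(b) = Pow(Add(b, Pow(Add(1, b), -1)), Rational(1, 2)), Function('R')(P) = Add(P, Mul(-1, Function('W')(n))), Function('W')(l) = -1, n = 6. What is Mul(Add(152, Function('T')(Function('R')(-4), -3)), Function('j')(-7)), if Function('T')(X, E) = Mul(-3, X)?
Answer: Mul(Rational(161, 6), I, Pow(258, Rational(1, 2))) ≈ Mul(431.01, I)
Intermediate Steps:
Function('R')(P) = Add(1, P) (Function('R')(P) = Add(P, Mul(-1, -1)) = Add(P, 1) = Add(1, P))
Mul(Add(152, Function('T')(Function('R')(-4), -3)), Function('j')(-7)) = Mul(Add(152, Mul(-3, Add(1, -4))), Pow(Mul(Pow(Add(1, -7), -1), Add(1, Mul(-7, Add(1, -7)))), Rational(1, 2))) = Mul(Add(152, Mul(-3, -3)), Pow(Mul(Pow(-6, -1), Add(1, Mul(-7, -6))), Rational(1, 2))) = Mul(Add(152, 9), Pow(Mul(Rational(-1, 6), Add(1, 42)), Rational(1, 2))) = Mul(161, Pow(Mul(Rational(-1, 6), 43), Rational(1, 2))) = Mul(161, Pow(Rational(-43, 6), Rational(1, 2))) = Mul(161, Mul(Rational(1, 6), I, Pow(258, Rational(1, 2)))) = Mul(Rational(161, 6), I, Pow(258, Rational(1, 2)))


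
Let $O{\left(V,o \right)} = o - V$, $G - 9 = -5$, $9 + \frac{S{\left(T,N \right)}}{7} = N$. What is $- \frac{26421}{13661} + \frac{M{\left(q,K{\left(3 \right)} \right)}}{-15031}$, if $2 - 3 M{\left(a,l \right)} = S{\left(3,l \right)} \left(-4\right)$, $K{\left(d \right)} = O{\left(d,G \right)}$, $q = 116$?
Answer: $- \frac{396123137}{205338491} \approx -1.9291$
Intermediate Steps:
$S{\left(T,N \right)} = -63 + 7 N$
$G = 4$ ($G = 9 - 5 = 4$)
$K{\left(d \right)} = 4 - d$
$M{\left(a,l \right)} = - \frac{250}{3} + \frac{28 l}{3}$ ($M{\left(a,l \right)} = \frac{2}{3} - \frac{\left(-63 + 7 l\right) \left(-4\right)}{3} = \frac{2}{3} - \frac{252 - 28 l}{3} = \frac{2}{3} + \left(-84 + \frac{28 l}{3}\right) = - \frac{250}{3} + \frac{28 l}{3}$)
$- \frac{26421}{13661} + \frac{M{\left(q,K{\left(3 \right)} \right)}}{-15031} = - \frac{26421}{13661} + \frac{- \frac{250}{3} + \frac{28 \left(4 - 3\right)}{3}}{-15031} = \left(-26421\right) \frac{1}{13661} + \left(- \frac{250}{3} + \frac{28 \left(4 - 3\right)}{3}\right) \left(- \frac{1}{15031}\right) = - \frac{26421}{13661} + \left(- \frac{250}{3} + \frac{28}{3} \cdot 1\right) \left(- \frac{1}{15031}\right) = - \frac{26421}{13661} + \left(- \frac{250}{3} + \frac{28}{3}\right) \left(- \frac{1}{15031}\right) = - \frac{26421}{13661} - - \frac{74}{15031} = - \frac{26421}{13661} + \frac{74}{15031} = - \frac{396123137}{205338491}$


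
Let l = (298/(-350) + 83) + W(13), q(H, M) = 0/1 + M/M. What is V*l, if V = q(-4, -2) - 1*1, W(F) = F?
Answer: 0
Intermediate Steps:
q(H, M) = 1 (q(H, M) = 0*1 + 1 = 0 + 1 = 1)
l = 16651/175 (l = (298/(-350) + 83) + 13 = (298*(-1/350) + 83) + 13 = (-149/175 + 83) + 13 = 14376/175 + 13 = 16651/175 ≈ 95.149)
V = 0 (V = 1 - 1*1 = 1 - 1 = 0)
V*l = 0*(16651/175) = 0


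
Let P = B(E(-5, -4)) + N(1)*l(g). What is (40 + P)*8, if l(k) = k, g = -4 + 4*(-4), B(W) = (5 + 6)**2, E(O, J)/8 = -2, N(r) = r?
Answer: 1128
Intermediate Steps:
E(O, J) = -16 (E(O, J) = 8*(-2) = -16)
B(W) = 121 (B(W) = 11**2 = 121)
g = -20 (g = -4 - 16 = -20)
P = 101 (P = 121 + 1*(-20) = 121 - 20 = 101)
(40 + P)*8 = (40 + 101)*8 = 141*8 = 1128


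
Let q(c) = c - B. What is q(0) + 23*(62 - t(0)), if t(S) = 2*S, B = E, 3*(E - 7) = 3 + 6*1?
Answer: 1416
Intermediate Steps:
E = 10 (E = 7 + (3 + 6*1)/3 = 7 + (3 + 6)/3 = 7 + (⅓)*9 = 7 + 3 = 10)
B = 10
q(c) = -10 + c (q(c) = c - 1*10 = c - 10 = -10 + c)
q(0) + 23*(62 - t(0)) = (-10 + 0) + 23*(62 - 2*0) = -10 + 23*(62 - 1*0) = -10 + 23*(62 + 0) = -10 + 23*62 = -10 + 1426 = 1416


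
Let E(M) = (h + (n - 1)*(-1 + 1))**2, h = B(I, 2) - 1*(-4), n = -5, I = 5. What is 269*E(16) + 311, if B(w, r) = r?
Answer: 9995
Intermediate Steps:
h = 6 (h = 2 - 1*(-4) = 2 + 4 = 6)
E(M) = 36 (E(M) = (6 + (-5 - 1)*(-1 + 1))**2 = (6 - 6*0)**2 = (6 + 0)**2 = 6**2 = 36)
269*E(16) + 311 = 269*36 + 311 = 9684 + 311 = 9995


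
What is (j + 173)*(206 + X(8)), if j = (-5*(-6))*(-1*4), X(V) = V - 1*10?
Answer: 10812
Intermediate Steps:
X(V) = -10 + V (X(V) = V - 10 = -10 + V)
j = -120 (j = 30*(-4) = -120)
(j + 173)*(206 + X(8)) = (-120 + 173)*(206 + (-10 + 8)) = 53*(206 - 2) = 53*204 = 10812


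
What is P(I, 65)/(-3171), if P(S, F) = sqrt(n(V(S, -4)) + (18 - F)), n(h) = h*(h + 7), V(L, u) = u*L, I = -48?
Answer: -sqrt(38161)/3171 ≈ -0.061605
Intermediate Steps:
V(L, u) = L*u
n(h) = h*(7 + h)
P(S, F) = sqrt(18 - F - 4*S*(7 - 4*S)) (P(S, F) = sqrt((S*(-4))*(7 + S*(-4)) + (18 - F)) = sqrt((-4*S)*(7 - 4*S) + (18 - F)) = sqrt(-4*S*(7 - 4*S) + (18 - F)) = sqrt(18 - F - 4*S*(7 - 4*S)))
P(I, 65)/(-3171) = sqrt(18 - 1*65 - 4*(-48)*(7 - 4*(-48)))/(-3171) = sqrt(18 - 65 - 4*(-48)*(7 + 192))*(-1/3171) = sqrt(18 - 65 - 4*(-48)*199)*(-1/3171) = sqrt(18 - 65 + 38208)*(-1/3171) = sqrt(38161)*(-1/3171) = -sqrt(38161)/3171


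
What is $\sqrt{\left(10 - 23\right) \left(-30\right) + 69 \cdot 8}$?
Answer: $\sqrt{942} \approx 30.692$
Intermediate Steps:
$\sqrt{\left(10 - 23\right) \left(-30\right) + 69 \cdot 8} = \sqrt{\left(-13\right) \left(-30\right) + 552} = \sqrt{390 + 552} = \sqrt{942}$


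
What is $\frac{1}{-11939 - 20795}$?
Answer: $- \frac{1}{32734} \approx -3.0549 \cdot 10^{-5}$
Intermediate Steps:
$\frac{1}{-11939 - 20795} = \frac{1}{-32734} = - \frac{1}{32734}$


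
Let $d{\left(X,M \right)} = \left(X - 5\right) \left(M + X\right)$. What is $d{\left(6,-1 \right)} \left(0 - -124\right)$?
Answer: $620$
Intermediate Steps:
$d{\left(X,M \right)} = \left(-5 + X\right) \left(M + X\right)$
$d{\left(6,-1 \right)} \left(0 - -124\right) = \left(6^{2} - -5 - 30 - 6\right) \left(0 - -124\right) = \left(36 + 5 - 30 - 6\right) \left(0 + 124\right) = 5 \cdot 124 = 620$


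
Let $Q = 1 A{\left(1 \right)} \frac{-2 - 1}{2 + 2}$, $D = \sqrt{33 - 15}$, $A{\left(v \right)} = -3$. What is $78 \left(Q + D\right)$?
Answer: $\frac{351}{2} + 234 \sqrt{2} \approx 506.43$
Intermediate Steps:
$D = 3 \sqrt{2}$ ($D = \sqrt{18} = 3 \sqrt{2} \approx 4.2426$)
$Q = \frac{9}{4}$ ($Q = 1 \left(-3\right) \frac{-2 - 1}{2 + 2} = - 3 \left(- \frac{3}{4}\right) = - 3 \left(\left(-3\right) \frac{1}{4}\right) = \left(-3\right) \left(- \frac{3}{4}\right) = \frac{9}{4} \approx 2.25$)
$78 \left(Q + D\right) = 78 \left(\frac{9}{4} + 3 \sqrt{2}\right) = \frac{351}{2} + 234 \sqrt{2}$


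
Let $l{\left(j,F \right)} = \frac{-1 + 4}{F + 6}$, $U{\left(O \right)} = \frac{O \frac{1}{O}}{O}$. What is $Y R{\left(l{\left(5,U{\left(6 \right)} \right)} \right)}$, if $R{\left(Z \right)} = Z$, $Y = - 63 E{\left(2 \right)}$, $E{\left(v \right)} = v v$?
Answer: $- \frac{4536}{37} \approx -122.59$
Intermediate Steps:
$U{\left(O \right)} = \frac{1}{O}$ ($U{\left(O \right)} = 1 \frac{1}{O} = \frac{1}{O}$)
$E{\left(v \right)} = v^{2}$
$Y = -252$ ($Y = - 63 \cdot 2^{2} = \left(-63\right) 4 = -252$)
$l{\left(j,F \right)} = \frac{3}{6 + F}$
$Y R{\left(l{\left(5,U{\left(6 \right)} \right)} \right)} = - 252 \frac{3}{6 + \frac{1}{6}} = - 252 \frac{3}{\frac{37}{6}} = - 252 \cdot 3 \cdot \frac{6}{37} = \left(-252\right) \frac{18}{37} = - \frac{4536}{37}$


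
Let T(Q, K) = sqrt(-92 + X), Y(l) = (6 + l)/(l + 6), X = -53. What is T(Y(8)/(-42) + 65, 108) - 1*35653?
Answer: -35653 + I*sqrt(145) ≈ -35653.0 + 12.042*I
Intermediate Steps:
Y(l) = 1 (Y(l) = (6 + l)/(6 + l) = 1)
T(Q, K) = I*sqrt(145) (T(Q, K) = sqrt(-92 - 53) = sqrt(-145) = I*sqrt(145))
T(Y(8)/(-42) + 65, 108) - 1*35653 = I*sqrt(145) - 1*35653 = I*sqrt(145) - 35653 = -35653 + I*sqrt(145)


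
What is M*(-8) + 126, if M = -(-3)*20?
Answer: -354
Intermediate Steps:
M = 60 (M = -1*(-60) = 60)
M*(-8) + 126 = 60*(-8) + 126 = -480 + 126 = -354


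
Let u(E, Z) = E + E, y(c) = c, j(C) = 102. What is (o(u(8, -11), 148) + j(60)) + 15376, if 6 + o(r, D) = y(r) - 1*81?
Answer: 15407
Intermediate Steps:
u(E, Z) = 2*E
o(r, D) = -87 + r (o(r, D) = -6 + (r - 1*81) = -6 + (r - 81) = -6 + (-81 + r) = -87 + r)
(o(u(8, -11), 148) + j(60)) + 15376 = ((-87 + 2*8) + 102) + 15376 = ((-87 + 16) + 102) + 15376 = (-71 + 102) + 15376 = 31 + 15376 = 15407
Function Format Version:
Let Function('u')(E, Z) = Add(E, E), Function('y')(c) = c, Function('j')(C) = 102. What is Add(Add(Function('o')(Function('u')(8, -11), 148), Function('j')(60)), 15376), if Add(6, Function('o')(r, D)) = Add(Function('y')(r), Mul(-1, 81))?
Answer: 15407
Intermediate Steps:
Function('u')(E, Z) = Mul(2, E)
Function('o')(r, D) = Add(-87, r) (Function('o')(r, D) = Add(-6, Add(r, Mul(-1, 81))) = Add(-6, Add(r, -81)) = Add(-6, Add(-81, r)) = Add(-87, r))
Add(Add(Function('o')(Function('u')(8, -11), 148), Function('j')(60)), 15376) = Add(Add(Add(-87, Mul(2, 8)), 102), 15376) = Add(Add(Add(-87, 16), 102), 15376) = Add(Add(-71, 102), 15376) = Add(31, 15376) = 15407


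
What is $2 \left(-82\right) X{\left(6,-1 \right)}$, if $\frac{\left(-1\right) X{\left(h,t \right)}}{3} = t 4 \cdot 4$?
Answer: $-7872$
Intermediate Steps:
$X{\left(h,t \right)} = - 48 t$ ($X{\left(h,t \right)} = - 3 t 4 \cdot 4 = - 3 \cdot 4 t 4 = - 3 \cdot 16 t = - 48 t$)
$2 \left(-82\right) X{\left(6,-1 \right)} = 2 \left(-82\right) \left(\left(-48\right) \left(-1\right)\right) = \left(-164\right) 48 = -7872$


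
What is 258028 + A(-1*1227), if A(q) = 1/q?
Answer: 316600355/1227 ≈ 2.5803e+5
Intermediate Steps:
258028 + A(-1*1227) = 258028 + 1/(-1*1227) = 258028 + 1/(-1227) = 258028 - 1/1227 = 316600355/1227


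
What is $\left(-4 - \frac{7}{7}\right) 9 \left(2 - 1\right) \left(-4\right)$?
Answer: $180$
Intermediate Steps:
$\left(-4 - \frac{7}{7}\right) 9 \left(2 - 1\right) \left(-4\right) = \left(-4 - 1\right) 9 \cdot 1 \left(-4\right) = \left(-4 - 1\right) 9 \left(-4\right) = \left(-5\right) 9 \left(-4\right) = \left(-45\right) \left(-4\right) = 180$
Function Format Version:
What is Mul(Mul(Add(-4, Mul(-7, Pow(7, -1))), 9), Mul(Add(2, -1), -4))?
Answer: 180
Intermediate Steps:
Mul(Mul(Add(-4, Mul(-7, Pow(7, -1))), 9), Mul(Add(2, -1), -4)) = Mul(Mul(Add(-4, Mul(-7, Rational(1, 7))), 9), Mul(1, -4)) = Mul(Mul(Add(-4, -1), 9), -4) = Mul(Mul(-5, 9), -4) = Mul(-45, -4) = 180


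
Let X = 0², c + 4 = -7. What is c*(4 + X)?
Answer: -44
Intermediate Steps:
c = -11 (c = -4 - 7 = -11)
X = 0
c*(4 + X) = -11*(4 + 0) = -11*4 = -44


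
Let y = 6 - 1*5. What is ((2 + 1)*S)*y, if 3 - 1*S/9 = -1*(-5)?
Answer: -54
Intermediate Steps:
y = 1 (y = 6 - 5 = 1)
S = -18 (S = 27 - (-9)*(-5) = 27 - 9*5 = 27 - 45 = -18)
((2 + 1)*S)*y = ((2 + 1)*(-18))*1 = (3*(-18))*1 = -54*1 = -54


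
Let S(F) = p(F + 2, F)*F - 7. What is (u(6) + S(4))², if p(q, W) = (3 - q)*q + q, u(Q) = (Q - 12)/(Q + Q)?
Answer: 12321/4 ≈ 3080.3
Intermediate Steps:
u(Q) = (-12 + Q)/(2*Q) (u(Q) = (-12 + Q)/((2*Q)) = (-12 + Q)*(1/(2*Q)) = (-12 + Q)/(2*Q))
p(q, W) = q + q*(3 - q) (p(q, W) = q*(3 - q) + q = q + q*(3 - q))
S(F) = -7 + F*(2 + F)*(2 - F) (S(F) = ((F + 2)*(4 - (F + 2)))*F - 7 = ((2 + F)*(4 - (2 + F)))*F - 7 = ((2 + F)*(4 + (-2 - F)))*F - 7 = ((2 + F)*(2 - F))*F - 7 = F*(2 + F)*(2 - F) - 7 = -7 + F*(2 + F)*(2 - F))
(u(6) + S(4))² = ((½)*(-12 + 6)/6 + (-7 - 1*4³ + 4*4))² = ((½)*(⅙)*(-6) + (-7 - 1*64 + 16))² = (-½ + (-7 - 64 + 16))² = (-½ - 55)² = (-111/2)² = 12321/4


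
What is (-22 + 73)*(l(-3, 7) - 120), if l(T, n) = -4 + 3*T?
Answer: -6783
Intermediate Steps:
(-22 + 73)*(l(-3, 7) - 120) = (-22 + 73)*((-4 + 3*(-3)) - 120) = 51*((-4 - 9) - 120) = 51*(-13 - 120) = 51*(-133) = -6783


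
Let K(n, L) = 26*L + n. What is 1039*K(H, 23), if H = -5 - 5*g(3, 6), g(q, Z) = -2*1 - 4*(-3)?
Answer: 564177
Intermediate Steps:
g(q, Z) = 10 (g(q, Z) = -2 + 12 = 10)
H = -55 (H = -5 - 5*10 = -5 - 50 = -55)
K(n, L) = n + 26*L
1039*K(H, 23) = 1039*(-55 + 26*23) = 1039*(-55 + 598) = 1039*543 = 564177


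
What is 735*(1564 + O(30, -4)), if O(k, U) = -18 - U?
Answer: 1139250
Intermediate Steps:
735*(1564 + O(30, -4)) = 735*(1564 + (-18 - 1*(-4))) = 735*(1564 + (-18 + 4)) = 735*(1564 - 14) = 735*1550 = 1139250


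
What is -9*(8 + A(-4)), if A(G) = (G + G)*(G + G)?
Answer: -648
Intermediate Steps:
A(G) = 4*G² (A(G) = (2*G)*(2*G) = 4*G²)
-9*(8 + A(-4)) = -9*(8 + 4*(-4)²) = -9*(8 + 4*16) = -9*(8 + 64) = -9*72 = -648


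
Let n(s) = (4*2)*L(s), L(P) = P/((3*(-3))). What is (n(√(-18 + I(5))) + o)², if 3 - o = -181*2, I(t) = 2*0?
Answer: 1198897/9 - 5840*I*√2/3 ≈ 1.3321e+5 - 2753.0*I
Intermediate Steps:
I(t) = 0
L(P) = -P/9 (L(P) = P/(-9) = P*(-⅑) = -P/9)
o = 365 (o = 3 - (-181)*2 = 3 - 1*(-362) = 3 + 362 = 365)
n(s) = -8*s/9 (n(s) = (4*2)*(-s/9) = 8*(-s/9) = -8*s/9)
(n(√(-18 + I(5))) + o)² = (-8*√(-18 + 0)/9 + 365)² = (-8*I*√2/3 + 365)² = (365 - 8*I*√2/3)²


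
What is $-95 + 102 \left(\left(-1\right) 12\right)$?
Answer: $-1319$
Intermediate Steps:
$-95 + 102 \left(\left(-1\right) 12\right) = -95 + 102 \left(-12\right) = -95 - 1224 = -1319$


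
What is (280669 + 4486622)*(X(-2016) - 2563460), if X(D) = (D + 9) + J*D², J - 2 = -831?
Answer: -16074512408601081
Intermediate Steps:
J = -829 (J = 2 - 831 = -829)
X(D) = 9 + D - 829*D² (X(D) = (D + 9) - 829*D² = (9 + D) - 829*D² = 9 + D - 829*D²)
(280669 + 4486622)*(X(-2016) - 2563460) = (280669 + 4486622)*((9 - 2016 - 829*(-2016)²) - 2563460) = 4767291*((9 - 2016 - 829*4064256) - 2563460) = 4767291*((9 - 2016 - 3369268224) - 2563460) = 4767291*(-3369270231 - 2563460) = 4767291*(-3371833691) = -16074512408601081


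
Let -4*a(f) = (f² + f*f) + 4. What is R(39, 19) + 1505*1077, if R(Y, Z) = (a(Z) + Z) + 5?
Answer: 3241455/2 ≈ 1.6207e+6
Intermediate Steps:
a(f) = -1 - f²/2 (a(f) = -((f² + f*f) + 4)/4 = -((f² + f²) + 4)/4 = -(2*f² + 4)/4 = -(4 + 2*f²)/4 = -1 - f²/2)
R(Y, Z) = 4 + Z - Z²/2 (R(Y, Z) = ((-1 - Z²/2) + Z) + 5 = (-1 + Z - Z²/2) + 5 = 4 + Z - Z²/2)
R(39, 19) + 1505*1077 = (4 + 19 - ½*19²) + 1505*1077 = (4 + 19 - ½*361) + 1620885 = (4 + 19 - 361/2) + 1620885 = -315/2 + 1620885 = 3241455/2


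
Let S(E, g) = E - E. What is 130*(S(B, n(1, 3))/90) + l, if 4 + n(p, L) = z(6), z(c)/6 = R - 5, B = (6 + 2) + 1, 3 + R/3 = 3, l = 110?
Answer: 110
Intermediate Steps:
R = 0 (R = -9 + 3*3 = -9 + 9 = 0)
B = 9 (B = 8 + 1 = 9)
z(c) = -30 (z(c) = 6*(0 - 5) = 6*(-5) = -30)
n(p, L) = -34 (n(p, L) = -4 - 30 = -34)
S(E, g) = 0
130*(S(B, n(1, 3))/90) + l = 130*(0/90) + 110 = 130*(0*(1/90)) + 110 = 130*0 + 110 = 0 + 110 = 110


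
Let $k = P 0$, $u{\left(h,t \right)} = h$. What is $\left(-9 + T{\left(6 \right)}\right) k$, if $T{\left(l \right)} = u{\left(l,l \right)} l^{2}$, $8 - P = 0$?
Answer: $0$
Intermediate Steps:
$P = 8$ ($P = 8 - 0 = 8 + 0 = 8$)
$T{\left(l \right)} = l^{3}$ ($T{\left(l \right)} = l l^{2} = l^{3}$)
$k = 0$ ($k = 8 \cdot 0 = 0$)
$\left(-9 + T{\left(6 \right)}\right) k = \left(-9 + 6^{3}\right) 0 = \left(-9 + 216\right) 0 = 207 \cdot 0 = 0$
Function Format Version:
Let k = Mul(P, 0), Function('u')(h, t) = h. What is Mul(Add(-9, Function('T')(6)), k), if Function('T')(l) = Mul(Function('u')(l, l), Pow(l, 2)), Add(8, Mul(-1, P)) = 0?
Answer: 0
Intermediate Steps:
P = 8 (P = Add(8, Mul(-1, 0)) = Add(8, 0) = 8)
Function('T')(l) = Pow(l, 3) (Function('T')(l) = Mul(l, Pow(l, 2)) = Pow(l, 3))
k = 0 (k = Mul(8, 0) = 0)
Mul(Add(-9, Function('T')(6)), k) = Mul(Add(-9, Pow(6, 3)), 0) = Mul(Add(-9, 216), 0) = Mul(207, 0) = 0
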